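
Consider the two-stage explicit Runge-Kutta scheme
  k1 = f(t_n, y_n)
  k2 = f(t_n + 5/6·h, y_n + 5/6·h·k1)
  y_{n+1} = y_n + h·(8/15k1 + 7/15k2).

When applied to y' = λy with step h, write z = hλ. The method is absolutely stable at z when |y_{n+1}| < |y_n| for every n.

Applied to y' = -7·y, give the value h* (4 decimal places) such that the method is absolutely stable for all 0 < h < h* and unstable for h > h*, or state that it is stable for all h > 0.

(-2.5714,0); λ=-7 ⇒ h* = (18/7)/7 = 0.3673.

On y'=λy, z=hλ:
  k1=λy_n ⇒ h·k1=z·y_n;  k2=λ(1+5/6z)y_n ⇒ h·k2=z(1+5/6z)y_n
  y_{n+1}/y_n = 1 + 8/15z + 7/15z(1+5/6z) = 1 + z + 7/18z²
  R(z) = 1 + z + 7/18z².

Find x<0 with |R(x)|<1.
x=-0.47: |R|=0.6159
R=1: x+7/18x²=0 ⇒ x=−18/7=-2.5714; min R=1−1/(4·7/18)=0.3571>−1
Confirm numerically:
  x=-2.044: |R|=0.58075 <1
  x=-1.813: |R|=0.46527 <1
  x=-1.376: |R|=0.36031 <1
  x=-3.086: |R|=1.61754 >1
  x=-2.963: |R|=1.45120 >1
  x=-2.840: |R|=1.29662 >1
Interval (-2.5714, 0).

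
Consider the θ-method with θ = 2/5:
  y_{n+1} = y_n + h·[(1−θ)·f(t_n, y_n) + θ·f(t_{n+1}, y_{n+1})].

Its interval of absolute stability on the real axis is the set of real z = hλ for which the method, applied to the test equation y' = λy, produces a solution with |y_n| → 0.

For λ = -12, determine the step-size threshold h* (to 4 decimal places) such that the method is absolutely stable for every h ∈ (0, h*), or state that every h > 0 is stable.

(-10.0000,0); λ=-12 ⇒ h* = (10)/12 = 0.8333.

With y'=λy (z=hλ):
  y_{n+1} = y_n + z·[3/5·y_n + 2/5·y_{n+1}] ⇒ (1 − 2/5z)y_{n+1} = (1 + 3/5z)y_n
  ⇒ R(z) = (1 + 3/5z)/(1 − 2/5z).

Boundary: |R(x)|=1, x<0.
x=-1.26: |R|=0.1622
R=−1: 1+3/5x = −1+2/5x ⇒ -1/5x=2 ⇒ x=2/(-1/5)=-10.0000
Confirm numerically:
  x=-9.623: |R|=0.98445 <1
  x=-6.814: |R|=0.82897 <1
  x=-5.128: |R|=0.68065 <1
  x=-10.232: |R|=1.00911 >1
  x=-10.209: |R|=1.00822 >1
  x=-10.061: |R|=1.00243 >1
Interval (-10.0000, 0).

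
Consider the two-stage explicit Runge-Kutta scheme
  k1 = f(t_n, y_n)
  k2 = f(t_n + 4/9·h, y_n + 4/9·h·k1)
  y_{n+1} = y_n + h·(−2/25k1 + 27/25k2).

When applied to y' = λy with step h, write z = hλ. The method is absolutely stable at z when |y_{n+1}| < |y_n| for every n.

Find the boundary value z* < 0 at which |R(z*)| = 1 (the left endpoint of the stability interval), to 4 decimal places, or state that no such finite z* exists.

z* = -2.0833.

Set f=λy, z=hλ:
  k1=λy_n ⇒ h·k1=z·y_n;  k2=λ(1+4/9z)y_n ⇒ h·k2=z(1+4/9z)y_n
  y_{n+1}/y_n = 1 − 2/25z + 27/25z(1+4/9z) = 1 + z + 12/25z²
  ⇒ R(z) = 1 + z + 12/25z².

Find x<0 with |R(x)|<1.
x=-1.17: |R|=0.4871
R=1: x+12/25x²=0 ⇒ x=−25/12=-2.0833; min R=1−1/(4·12/25)=0.4792>−1
Confirm numerically:
  x=-1.987: |R|=0.90812 <1
  x=-1.457: |R|=0.56197 <1
  x=-1.175: |R|=0.48770 <1
  x=-2.403: |R|=1.36872 >1
  x=-2.157: |R|=1.07627 >1
So |R|<1 on (-2.0833, 0).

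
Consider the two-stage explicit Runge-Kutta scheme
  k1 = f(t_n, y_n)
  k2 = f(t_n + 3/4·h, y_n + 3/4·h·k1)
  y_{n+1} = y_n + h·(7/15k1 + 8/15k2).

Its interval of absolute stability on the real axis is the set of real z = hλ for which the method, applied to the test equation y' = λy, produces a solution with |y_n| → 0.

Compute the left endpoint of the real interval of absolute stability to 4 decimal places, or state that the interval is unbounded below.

z* = -2.5000.

Test eqn y'=λy, z=hλ:
  k1=λy_n ⇒ h·k1=z·y_n;  k2=λ(1+3/4z)y_n ⇒ h·k2=z(1+3/4z)y_n
  y_{n+1}/y_n = 1 + 7/15z + 8/15z(1+3/4z) = 1 + z + 2/5z²
  R(z) = 1 + z + 2/5z².

Solve |R(x)|<1 on ℝ⁻.
x=-1.1: |R|=0.3840
R=1: x+2/5x²=0 ⇒ x=−5/2=-2.5000; min R=1−1/(4·2/5)=0.3750>−1
Confirm numerically:
  x=-2.136: |R|=0.68900 <1
  x=-2.041: |R|=0.62527 <1
  x=-1.897: |R|=0.54244 <1
  x=-1.463: |R|=0.39315 <1
  x=-2.833: |R|=1.37736 >1
  x=-2.808: |R|=1.34595 >1
  x=-2.692: |R|=1.20675 >1
Interval (-2.5000, 0).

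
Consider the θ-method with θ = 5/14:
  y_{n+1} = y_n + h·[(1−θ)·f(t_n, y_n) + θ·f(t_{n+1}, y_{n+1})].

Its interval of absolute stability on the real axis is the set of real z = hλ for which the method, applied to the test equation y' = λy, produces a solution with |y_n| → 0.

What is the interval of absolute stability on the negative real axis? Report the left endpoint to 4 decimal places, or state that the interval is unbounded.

Test eqn y'=λy, z=hλ:
  y_{n+1} = y_n + z·[9/14·y_n + 5/14·y_{n+1}] ⇒ (1 − 5/14z)y_{n+1} = (1 + 9/14z)y_n
  R(z) = (1 + 9/14z)/(1 − 5/14z).

Boundary: |R(x)|=1, x<0.
x=-0.57: |R|=0.5264
R=−1: 1+9/14x = −1+5/14x ⇒ -2/7x=2 ⇒ x=2/(-2/7)=-7.0000
Confirm numerically:
  x=-6.858: |R|=0.98824 <1
  x=-5.521: |R|=0.85781 <1
  x=-3.106: |R|=0.47254 <1
  x=-7.203: |R|=1.01624 >1
  x=-7.182: |R|=1.01459 >1
  x=-7.051: |R|=1.00414 >1
So |R|<1 on (-7.0000, 0).

z∈(-7.0000,0).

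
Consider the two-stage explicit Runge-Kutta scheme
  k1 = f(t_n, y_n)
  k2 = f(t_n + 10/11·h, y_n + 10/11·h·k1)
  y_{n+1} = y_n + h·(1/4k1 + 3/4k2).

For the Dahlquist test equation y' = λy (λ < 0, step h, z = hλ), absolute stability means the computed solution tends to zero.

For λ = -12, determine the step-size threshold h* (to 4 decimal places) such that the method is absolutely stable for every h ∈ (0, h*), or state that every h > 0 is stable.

Set f=λy, z=hλ:
  k1=λy_n ⇒ h·k1=z·y_n;  k2=λ(1+10/11z)y_n ⇒ h·k2=z(1+10/11z)y_n
  y_{n+1}/y_n = 1 + 1/4z + 3/4z(1+10/11z) = 1 + z + 15/22z²
  so R(z) = 1 + z + 15/22z².

Solve |R(x)|<1 on ℝ⁻.
x=-0.81: |R|=0.6373
R=1: x+15/22x²=0 ⇒ x=−22/15=-1.4667; min R=1−1/(4·15/22)=0.6333>−1
Confirm numerically:
  x=-1.339: |R|=0.88345 <1
  x=-1.334: |R|=0.87933 <1
  x=-1.255: |R|=0.81888 <1
  x=-1.973: |R|=1.68113 >1
  x=-1.914: |R|=1.58377 >1
  x=-1.564: |R|=1.10379 >1
Stable set (-1.4667, 0).

(-1.4667,0); λ=-12 ⇒ h* = (22/15)/12 = 0.1222.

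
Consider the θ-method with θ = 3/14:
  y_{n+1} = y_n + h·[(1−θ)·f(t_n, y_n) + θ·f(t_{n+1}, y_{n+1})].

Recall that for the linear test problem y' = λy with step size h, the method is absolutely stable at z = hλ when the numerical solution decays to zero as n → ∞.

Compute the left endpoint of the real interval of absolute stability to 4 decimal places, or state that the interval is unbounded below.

left endpoint -3.5000.

Test eqn y'=λy, z=hλ:
  y_{n+1} = y_n + z·[11/14·y_n + 3/14·y_{n+1}] ⇒ (1 − 3/14z)y_{n+1} = (1 + 11/14z)y_n
  ⇒ R(z) = (1 + 11/14z)/(1 − 3/14z).

Solve |R(x)|<1 on ℝ⁻.
x=-0.6: |R|=0.4684
R=−1: 1+11/14x = −1+3/14x ⇒ -4/7x=2 ⇒ x=2/(-4/7)=-3.5000
Confirm numerically:
  x=-2.733: |R|=0.72359 <1
  x=-2.177: |R|=0.48449 <1
  x=-1.821: |R|=0.30987 <1
  x=-1.464: |R|=0.11440 <1
  x=-3.891: |R|=1.12184 >1
  x=-3.669: |R|=1.05406 >1
So |R|<1 on (-3.5000, 0).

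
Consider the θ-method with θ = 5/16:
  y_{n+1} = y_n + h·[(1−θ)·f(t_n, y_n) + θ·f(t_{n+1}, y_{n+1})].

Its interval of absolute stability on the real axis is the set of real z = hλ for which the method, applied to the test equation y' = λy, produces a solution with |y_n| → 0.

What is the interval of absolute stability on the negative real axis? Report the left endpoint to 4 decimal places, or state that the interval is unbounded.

Set f=λy, z=hλ:
  y_{n+1} = y_n + z·[11/16·y_n + 5/16·y_{n+1}] ⇒ (1 − 5/16z)y_{n+1} = (1 + 11/16z)y_n
  Hence R(z) = (1 + 11/16z)/(1 − 5/16z).

Need |R(x)|<1, x<0.
x=-0.87: |R|=0.3160
R=−1: 1+11/16x = −1+5/16x ⇒ -3/8x=2 ⇒ x=2/(-3/8)=-5.3333
Confirm numerically:
  x=-5.208: |R|=0.98211 <1
  x=-4.584: |R|=0.88448 <1
  x=-4.216: |R|=0.81920 <1
  x=-3.423: |R|=0.65387 <1
  x=-5.466: |R|=1.01837 >1
  x=-5.378: |R|=1.00625 >1
Stable set (-5.3333, 0).

(-5.3333, 0).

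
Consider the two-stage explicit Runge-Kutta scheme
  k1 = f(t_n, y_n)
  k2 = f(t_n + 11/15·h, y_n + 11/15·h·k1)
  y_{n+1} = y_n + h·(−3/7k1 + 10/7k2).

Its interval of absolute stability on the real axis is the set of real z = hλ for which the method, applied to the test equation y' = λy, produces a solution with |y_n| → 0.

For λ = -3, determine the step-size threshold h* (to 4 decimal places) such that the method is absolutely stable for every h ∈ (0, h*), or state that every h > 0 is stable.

Test eqn y'=λy, z=hλ:
  k1=λy_n ⇒ h·k1=z·y_n;  k2=λ(1+11/15z)y_n ⇒ h·k2=z(1+11/15z)y_n
  y_{n+1}/y_n = 1 − 3/7z + 10/7z(1+11/15z) = 1 + z + 22/21z²
  R(z) = 1 + z + 22/21z².

Boundary: |R(x)|=1, x<0.
x=-0.75: |R|=0.8393
R=1: x+22/21x²=0 ⇒ x=−21/22=-0.9545; min R=1−1/(4·22/21)=0.7614>−1
Confirm numerically:
  x=-0.850: |R|=0.90690 <1
  x=-0.589: |R|=0.77444 <1
  x=-0.474: |R|=0.76137 <1
  x=-1.233: |R|=1.35968 >1
  x=-1.179: |R|=1.27723 >1
  x=-1.030: |R|=1.08142 >1
So |R|<1 on (-0.9545, 0).

(-0.9545,0); λ=-3 ⇒ h* = (21/22)/3 = 0.3182.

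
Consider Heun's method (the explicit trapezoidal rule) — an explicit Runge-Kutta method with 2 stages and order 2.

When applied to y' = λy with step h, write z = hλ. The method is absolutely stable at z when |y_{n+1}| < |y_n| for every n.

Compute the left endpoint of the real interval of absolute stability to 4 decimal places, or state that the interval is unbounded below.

z* = -2.0000.

Set f=λy, z=hλ:
  order 2, 2-stage ⇒ R(z)=1+z+z^2/2
  (e.g. R(-0.57)=0.59245, |R|=0.59245)

Boundary: |R(x)|=1, x<0.
x=-0.57: |R|=0.5924
|R(-2.11)|=1.1160 |R(-0.73)|=0.5364
Bisect:
  x_lo=-2.7230 |R|=1.9844  x_hi=-0.2518 |R|=0.7799
  mid=-1.48738 |R|=0.61877 →hi
  mid=-2.10519 |R|=1.11072 →lo
  mid=-1.79629 |R|=0.81704 →hi
  mid=-1.95074 |R|=0.95195 →hi
  mid=-2.02797 |R|=1.02836 →lo
  mid=-1.98935 |R|=0.98941 →hi
  mid=-2.00866 |R|=1.00870 →lo
  ...
  [-2.00006,-1.99991] ⇒ x*=-2.0000
Interval (-2.0000, 0).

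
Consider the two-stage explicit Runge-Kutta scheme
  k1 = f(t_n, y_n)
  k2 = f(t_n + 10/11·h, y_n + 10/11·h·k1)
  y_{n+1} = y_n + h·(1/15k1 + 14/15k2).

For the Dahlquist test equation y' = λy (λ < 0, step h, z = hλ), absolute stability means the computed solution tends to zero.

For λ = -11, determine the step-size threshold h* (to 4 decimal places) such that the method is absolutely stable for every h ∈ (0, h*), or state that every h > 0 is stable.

(-1.1786,0); λ=-11 ⇒ h* = (33/28)/11 = 0.1071.

With y'=λy (z=hλ):
  k1=λy_n ⇒ h·k1=z·y_n;  k2=λ(1+10/11z)y_n ⇒ h·k2=z(1+10/11z)y_n
  y_{n+1}/y_n = 1 + 1/15z + 14/15z(1+10/11z) = 1 + z + 28/33z²
  R(z) = 1 + z + 28/33z².

Find x<0 with |R(x)|<1.
x=-1.48: |R|=1.3785
R=1: x+28/33x²=0 ⇒ x=−33/28=-1.1786; min R=1−1/(4·28/33)=0.7054>−1
Confirm numerically:
  x=-1.135: |R|=0.95804 <1
  x=-1.127: |R|=0.95069 <1
  x=-0.963: |R|=0.82386 <1
  x=-1.638: |R|=1.63852 >1
  x=-1.211: |R|=1.03332 >1
So |R|<1 on (-1.1786, 0).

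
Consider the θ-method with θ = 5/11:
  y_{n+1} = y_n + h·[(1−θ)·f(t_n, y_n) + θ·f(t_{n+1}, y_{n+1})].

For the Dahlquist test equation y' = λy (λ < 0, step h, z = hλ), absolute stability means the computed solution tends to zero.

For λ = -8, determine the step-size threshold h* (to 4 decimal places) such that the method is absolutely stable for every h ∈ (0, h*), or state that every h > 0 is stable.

With y'=λy (z=hλ):
  y_{n+1} = y_n + z·[6/11·y_n + 5/11·y_{n+1}] ⇒ (1 − 5/11z)y_{n+1} = (1 + 6/11z)y_n
  R(z) = (1 + 6/11z)/(1 − 5/11z).

Find x<0 with |R(x)|<1.
x=-1.37: |R|=0.1557
R=−1: 1+6/11x = −1+5/11x ⇒ -1/11x=2 ⇒ x=2/(-1/11)=-22.0000
Confirm numerically:
  x=-17.956: |R|=0.95987 <1
  x=-16.227: |R|=0.93734 <1
  x=-12.769: |R|=0.87667 <1
  x=-10.261: |R|=0.81159 <1
  x=-22.545: |R|=1.00440 >1
  x=-22.131: |R|=1.00108 >1
Interval (-22.0000, 0).

(-22.0000,0); λ=-8 ⇒ h* = (22)/8 = 2.7500.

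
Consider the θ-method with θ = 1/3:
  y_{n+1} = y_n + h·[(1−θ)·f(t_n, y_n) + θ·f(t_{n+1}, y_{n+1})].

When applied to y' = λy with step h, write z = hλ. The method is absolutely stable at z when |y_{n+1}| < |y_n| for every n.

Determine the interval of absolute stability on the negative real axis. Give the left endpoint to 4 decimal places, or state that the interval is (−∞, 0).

On y'=λy, z=hλ:
  y_{n+1} = y_n + z·[2/3·y_n + 1/3·y_{n+1}] ⇒ (1 − 1/3z)y_{n+1} = (1 + 2/3z)y_n
  ⇒ R(z) = (1 + 2/3z)/(1 − 1/3z).

Find x<0 with |R(x)|<1.
x=-1.76: |R|=0.1092
R=−1: 1+2/3x = −1+1/3x ⇒ -1/3x=2 ⇒ x=2/(-1/3)=-6.0000
Confirm numerically:
  x=-5.174: |R|=0.89895 <1
  x=-3.154: |R|=0.53754 <1
  x=-2.783: |R|=0.44371 <1
  x=-6.426: |R|=1.04519 >1
  x=-6.163: |R|=1.01779 >1
Interval (-6.0000, 0).

z∈(-6.0000,0).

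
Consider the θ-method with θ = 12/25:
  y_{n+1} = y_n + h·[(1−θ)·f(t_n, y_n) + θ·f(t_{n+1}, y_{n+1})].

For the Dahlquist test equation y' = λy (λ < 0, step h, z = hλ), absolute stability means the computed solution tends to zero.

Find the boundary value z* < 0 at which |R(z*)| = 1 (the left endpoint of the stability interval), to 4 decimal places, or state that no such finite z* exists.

Set f=λy, z=hλ:
  y_{n+1} = y_n + z·[13/25·y_n + 12/25·y_{n+1}] ⇒ (1 − 12/25z)y_{n+1} = (1 + 13/25z)y_n
  ⇒ R(z) = (1 + 13/25z)/(1 − 12/25z).

Find x<0 with |R(x)|<1.
x=-1.12: |R|=0.2716
R=−1: 1+13/25x = −1+12/25x ⇒ -1/25x=2 ⇒ x=2/(-1/25)=-50.0000
Confirm numerically:
  x=-45.886: |R|=0.99285 <1
  x=-44.450: |R|=0.99006 <1
  x=-27.803: |R|=0.93811 <1
  x=-50.437: |R|=1.00069 >1
  x=-50.387: |R|=1.00061 >1
  x=-50.055: |R|=1.00009 >1
Interval (-50.0000, 0).

z* = -50.0000.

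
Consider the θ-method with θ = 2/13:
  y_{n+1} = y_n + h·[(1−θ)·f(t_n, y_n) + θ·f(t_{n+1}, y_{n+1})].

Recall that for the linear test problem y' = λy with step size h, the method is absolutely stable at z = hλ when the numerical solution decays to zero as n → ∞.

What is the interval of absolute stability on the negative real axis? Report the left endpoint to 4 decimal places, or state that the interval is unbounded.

z∈(-2.8889,0).

With y'=λy (z=hλ):
  y_{n+1} = y_n + z·[11/13·y_n + 2/13·y_{n+1}] ⇒ (1 − 2/13z)y_{n+1} = (1 + 11/13z)y_n
  ⇒ R(z) = (1 + 11/13z)/(1 − 2/13z).

Boundary: |R(x)|=1, x<0.
x=-1.7: |R|=0.3476
R=−1: 1+11/13x = −1+2/13x ⇒ -9/13x=2 ⇒ x=2/(-9/13)=-2.8889
Confirm numerically:
  x=-2.558: |R|=0.83561 <1
  x=-2.320: |R|=0.70975 <1
  x=-2.202: |R|=0.64479 <1
  x=-1.822: |R|=0.42310 <1
  x=-3.488: |R|=1.26992 >1
  x=-3.227: |R|=1.15642 >1
  x=-2.961: |R|=1.03430 >1
Interval (-2.8889, 0).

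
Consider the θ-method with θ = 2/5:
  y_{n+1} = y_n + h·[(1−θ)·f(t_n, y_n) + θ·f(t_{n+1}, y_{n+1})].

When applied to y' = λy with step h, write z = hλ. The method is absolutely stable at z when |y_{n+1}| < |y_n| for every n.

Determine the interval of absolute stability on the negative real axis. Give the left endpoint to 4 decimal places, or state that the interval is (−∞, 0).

Set f=λy, z=hλ:
  y_{n+1} = y_n + z·[3/5·y_n + 2/5·y_{n+1}] ⇒ (1 − 2/5z)y_{n+1} = (1 + 3/5z)y_n
  so R(z) = (1 + 3/5z)/(1 − 2/5z).

Solve |R(x)|<1 on ℝ⁻.
x=-1.66: |R|=0.0024
R=−1: 1+3/5x = −1+2/5x ⇒ -1/5x=2 ⇒ x=2/(-1/5)=-10.0000
Confirm numerically:
  x=-8.229: |R|=0.91747 <1
  x=-7.813: |R|=0.89397 <1
  x=-6.238: |R|=0.78473 <1
  x=-4.682: |R|=0.62977 <1
  x=-10.298: |R|=1.01164 >1
  x=-10.270: |R|=1.01057 >1
Stable set (-10.0000, 0).

(-10.0000, 0).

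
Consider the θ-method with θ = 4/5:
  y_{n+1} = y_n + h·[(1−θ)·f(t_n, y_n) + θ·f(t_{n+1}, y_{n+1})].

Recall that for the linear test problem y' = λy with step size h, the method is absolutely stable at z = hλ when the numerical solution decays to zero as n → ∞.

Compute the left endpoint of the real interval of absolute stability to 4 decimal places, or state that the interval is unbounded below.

interval (−∞, 0).

With y'=λy (z=hλ):
  y_{n+1} = y_n + z·[1/5·y_n + 4/5·y_{n+1}] ⇒ (1 − 4/5z)y_{n+1} = (1 + 1/5z)y_n
  R(z) = (1 + 1/5z)/(1 − 4/5z).

Solve |R(x)|<1 on ℝ⁻.
x=-1.16: |R|=0.3983
x=-2: |R|=0.2308
x=-10: |R|=0.1111
x=-100: |R|=0.2346
θ=4/5≥1/2 ⇒ |1+1/5x|<|1−4/5x| ∀x<0 ⇒ interval (−∞,0).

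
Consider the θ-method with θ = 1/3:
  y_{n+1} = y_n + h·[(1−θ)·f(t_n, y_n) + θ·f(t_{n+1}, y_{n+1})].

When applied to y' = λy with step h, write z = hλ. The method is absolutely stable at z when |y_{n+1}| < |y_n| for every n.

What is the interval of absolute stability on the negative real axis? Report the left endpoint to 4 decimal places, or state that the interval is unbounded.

(-6.0000, 0).

Test eqn y'=λy, z=hλ:
  y_{n+1} = y_n + z·[2/3·y_n + 1/3·y_{n+1}] ⇒ (1 − 1/3z)y_{n+1} = (1 + 2/3z)y_n
  so R(z) = (1 + 2/3z)/(1 − 1/3z).

Solve |R(x)|<1 on ℝ⁻.
x=-0.72: |R|=0.4194
R=−1: 1+2/3x = −1+1/3x ⇒ -1/3x=2 ⇒ x=2/(-1/3)=-6.0000
Confirm numerically:
  x=-5.772: |R|=0.97401 <1
  x=-4.108: |R|=0.73382 <1
  x=-3.556: |R|=0.62721 <1
  x=-2.510: |R|=0.36661 <1
  x=-6.528: |R|=1.05542 >1
  x=-6.484: |R|=1.05103 >1
  x=-6.412: |R|=1.04377 >1
Interval (-6.0000, 0).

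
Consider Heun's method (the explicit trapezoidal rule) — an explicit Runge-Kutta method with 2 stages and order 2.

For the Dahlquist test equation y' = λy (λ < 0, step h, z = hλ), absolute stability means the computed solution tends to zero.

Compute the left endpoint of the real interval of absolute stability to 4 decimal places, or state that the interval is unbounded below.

With y'=λy (z=hλ):
  order 2, 2-stage ⇒ R(z)=1+z+z^2/2
  (e.g. R(-0.51)=0.62005, |R|=0.62005)

Solve |R(x)|<1 on ℝ⁻.
x=-0.51: |R|=0.6200
|R(-1.36)|=0.5648 |R(-0.76)|=0.5288 |R(-0.52)|=0.6152
Bisect:
  x_lo=-2.7428 |R|=2.0186  x_hi=-0.1814 |R|=0.8350
  mid=-1.46209 |R|=0.60676 →hi
  mid=-2.10243 |R|=1.10768 →lo
  mid=-1.78226 |R|=0.80597 →hi
  mid=-1.94235 |R|=0.94401 →hi
  mid=-2.02239 |R|=1.02264 →lo
  mid=-1.98237 |R|=0.98252 →hi
  mid=-2.00238 |R|=1.00238 →lo
  mid=-1.99237 |R|=0.99240 →hi
  mid=-1.99738 |R|=0.99738 →hi
  mid=-1.99988 |R|=0.99988 →hi
  ...
  [-2.00004,-1.99988] ⇒ x*=-2.0000
So |R|<1 on (-2.0000, 0).

z* = -2.0000.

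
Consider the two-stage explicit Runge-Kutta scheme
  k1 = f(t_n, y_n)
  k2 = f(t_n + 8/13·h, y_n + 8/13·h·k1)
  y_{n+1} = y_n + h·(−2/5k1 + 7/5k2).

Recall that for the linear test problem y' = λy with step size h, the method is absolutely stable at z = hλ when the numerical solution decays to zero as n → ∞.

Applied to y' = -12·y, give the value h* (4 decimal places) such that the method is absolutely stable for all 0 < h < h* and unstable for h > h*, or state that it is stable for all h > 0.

Test eqn y'=λy, z=hλ:
  k1=λy_n ⇒ h·k1=z·y_n;  k2=λ(1+8/13z)y_n ⇒ h·k2=z(1+8/13z)y_n
  y_{n+1}/y_n = 1 − 2/5z + 7/5z(1+8/13z) = 1 + z + 56/65z²
  Hence R(z) = 1 + z + 56/65z².

Find x<0 with |R(x)|<1.
x=-1.35: |R|=1.2202
R=1: x+56/65x²=0 ⇒ x=−65/56=-1.1607; min R=1−1/(4·56/65)=0.7098>−1
Confirm numerically:
  x=-1.001: |R|=0.86226 <1
  x=-0.989: |R|=0.85369 <1
  x=-0.789: |R|=0.74733 <1
  x=-1.734: |R|=1.85644 >1
  x=-1.587: |R|=1.58284 >1
  x=-1.369: |R|=1.24566 >1
So |R|<1 on (-1.1607, 0).

(-1.1607,0); λ=-12 ⇒ h* = (65/56)/12 = 0.0967.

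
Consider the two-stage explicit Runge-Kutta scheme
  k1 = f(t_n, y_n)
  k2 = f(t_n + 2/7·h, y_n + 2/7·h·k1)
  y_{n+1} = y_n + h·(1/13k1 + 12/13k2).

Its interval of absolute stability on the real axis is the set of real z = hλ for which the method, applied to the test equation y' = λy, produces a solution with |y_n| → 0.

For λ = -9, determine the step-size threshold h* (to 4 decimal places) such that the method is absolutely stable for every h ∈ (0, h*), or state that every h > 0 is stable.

(-3.7917,0); λ=-9 ⇒ h* = (91/24)/9 = 0.4213.

With y'=λy (z=hλ):
  k1=λy_n ⇒ h·k1=z·y_n;  k2=λ(1+2/7z)y_n ⇒ h·k2=z(1+2/7z)y_n
  y_{n+1}/y_n = 1 + 1/13z + 12/13z(1+2/7z) = 1 + z + 24/91z²
  so R(z) = 1 + z + 24/91z².

Need |R(x)|<1, x<0.
x=-0.88: |R|=0.3242
R=1: x+24/91x²=0 ⇒ x=−91/24=-3.7917; min R=1−1/(4·24/91)=0.0521>−1
Confirm numerically:
  x=-3.041: |R|=0.39795 <1
  x=-2.812: |R|=0.27345 <1
  x=-2.370: |R|=0.11138 <1
  x=-4.207: |R|=1.46083 >1
  x=-3.813: |R|=1.02145 >1
So |R|<1 on (-3.7917, 0).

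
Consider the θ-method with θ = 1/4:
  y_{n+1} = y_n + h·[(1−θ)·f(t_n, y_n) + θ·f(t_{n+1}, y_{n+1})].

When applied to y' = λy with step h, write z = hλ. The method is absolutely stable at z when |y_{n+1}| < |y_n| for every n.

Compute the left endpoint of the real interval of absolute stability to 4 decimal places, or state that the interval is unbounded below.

left endpoint -4.0000.

On y'=λy, z=hλ:
  y_{n+1} = y_n + z·[3/4·y_n + 1/4·y_{n+1}] ⇒ (1 − 1/4z)y_{n+1} = (1 + 3/4z)y_n
  so R(z) = (1 + 3/4z)/(1 − 1/4z).

Solve |R(x)|<1 on ℝ⁻.
x=-1.59: |R|=0.1377
R=−1: 1+3/4x = −1+1/4x ⇒ -1/2x=2 ⇒ x=2/(-1/2)=-4.0000
Confirm numerically:
  x=-3.816: |R|=0.95292 <1
  x=-3.582: |R|=0.88974 <1
  x=-2.552: |R|=0.55800 <1
  x=-4.265: |R|=1.06413 >1
  x=-4.256: |R|=1.06202 >1
Stable set (-4.0000, 0).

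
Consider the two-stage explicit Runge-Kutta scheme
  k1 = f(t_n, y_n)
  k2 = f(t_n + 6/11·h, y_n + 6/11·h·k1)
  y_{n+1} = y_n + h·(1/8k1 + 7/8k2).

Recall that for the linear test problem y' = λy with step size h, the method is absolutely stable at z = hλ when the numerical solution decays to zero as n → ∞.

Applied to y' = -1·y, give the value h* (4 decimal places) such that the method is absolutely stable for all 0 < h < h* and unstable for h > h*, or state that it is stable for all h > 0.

On y'=λy, z=hλ:
  k1=λy_n ⇒ h·k1=z·y_n;  k2=λ(1+6/11z)y_n ⇒ h·k2=z(1+6/11z)y_n
  y_{n+1}/y_n = 1 + 1/8z + 7/8z(1+6/11z) = 1 + z + 21/44z²
  so R(z) = 1 + z + 21/44z².

Find x<0 with |R(x)|<1.
x=-1.61: |R|=0.6271
R=1: x+21/44x²=0 ⇒ x=−44/21=-2.0952; min R=1−1/(4·21/44)=0.4762>−1
Confirm numerically:
  x=-1.654: |R|=0.65168 <1
  x=-1.222: |R|=0.49070 <1
  x=-1.084: |R|=0.47682 <1
  x=-2.535: |R|=1.53206 >1
  x=-2.299: |R|=1.22358 >1
Interval (-2.0952, 0).

(-2.0952,0); λ=-1 ⇒ h* = (44/21)/1 = 2.0952.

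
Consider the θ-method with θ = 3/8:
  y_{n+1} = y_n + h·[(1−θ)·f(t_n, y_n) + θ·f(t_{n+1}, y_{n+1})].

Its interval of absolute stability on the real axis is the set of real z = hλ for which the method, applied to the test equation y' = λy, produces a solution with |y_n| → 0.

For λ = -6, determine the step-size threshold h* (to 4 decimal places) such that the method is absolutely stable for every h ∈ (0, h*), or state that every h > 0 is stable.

(-8.0000,0); λ=-6 ⇒ h* = (8)/6 = 1.3333.

Set f=λy, z=hλ:
  y_{n+1} = y_n + z·[5/8·y_n + 3/8·y_{n+1}] ⇒ (1 − 3/8z)y_{n+1} = (1 + 5/8z)y_n
  R(z) = (1 + 5/8z)/(1 − 3/8z).

Find x<0 with |R(x)|<1.
x=-1.28: |R|=0.1351
R=−1: 1+5/8x = −1+3/8x ⇒ -1/4x=2 ⇒ x=2/(-1/4)=-8.0000
Confirm numerically:
  x=-7.899: |R|=0.99363 <1
  x=-6.942: |R|=0.92659 <1
  x=-6.890: |R|=0.92257 <1
  x=-4.623: |R|=0.69116 <1
  x=-8.483: |R|=1.02888 >1
  x=-8.429: |R|=1.02578 >1
  x=-8.427: |R|=1.02566 >1
Stable set (-8.0000, 0).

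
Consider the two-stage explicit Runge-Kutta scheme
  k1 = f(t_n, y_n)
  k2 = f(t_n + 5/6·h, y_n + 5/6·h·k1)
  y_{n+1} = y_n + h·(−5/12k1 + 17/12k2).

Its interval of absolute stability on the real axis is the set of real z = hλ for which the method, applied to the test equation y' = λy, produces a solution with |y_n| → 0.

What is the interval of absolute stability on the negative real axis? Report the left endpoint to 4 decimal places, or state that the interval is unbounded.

Test eqn y'=λy, z=hλ:
  k1=λy_n ⇒ h·k1=z·y_n;  k2=λ(1+5/6z)y_n ⇒ h·k2=z(1+5/6z)y_n
  y_{n+1}/y_n = 1 − 5/12z + 17/12z(1+5/6z) = 1 + z + 85/72z²
  R(z) = 1 + z + 85/72z².

Solve |R(x)|<1 on ℝ⁻.
x=-0.75: |R|=0.9141
R=1: x+85/72x²=0 ⇒ x=−72/85=-0.8471; min R=1−1/(4·85/72)=0.7882>−1
Confirm numerically:
  x=-0.644: |R|=0.84562 <1
  x=-0.613: |R|=0.83062 <1
  x=-0.360: |R|=0.79300 <1
  x=-1.327: |R|=1.75187 >1
  x=-1.276: |R|=1.64615 >1
  x=-1.141: |R|=1.39594 >1
Interval (-0.8471, 0).

(-0.8471, 0).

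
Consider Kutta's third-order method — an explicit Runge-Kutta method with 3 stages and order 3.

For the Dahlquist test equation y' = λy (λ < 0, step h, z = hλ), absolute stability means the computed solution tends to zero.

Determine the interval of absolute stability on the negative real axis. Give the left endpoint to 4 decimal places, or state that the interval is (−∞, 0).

On y'=λy, z=hλ:
  order 3, 3-stage ⇒ R(z)=1+z+z^2/2+z^3/6
  (e.g. R(-0.68)=0.49879, |R|=0.49879)

Find x<0 with |R(x)|<1.
x=-0.68: |R|=0.4988
|R(-1.85)|=0.1940 |R(-0.76)|=0.4556 |R(-0.62)|=0.5325
Bisect:
  x_lo=-3.1979 |R|=2.5351  x_hi=-0.1895 |R|=0.8274
  mid=-1.69366 |R|=0.06913 →hi
  mid=-2.44577 |R|=0.89322 →hi
  mid=-2.82182 |R|=1.58535 →lo
  mid=-2.63379 |R|=1.21041 →lo
  mid=-2.53978 |R|=1.04501 →lo
  mid=-2.49277 |R|=0.96746 →hi
  mid=-2.51628 |R|=1.00582 →lo
  mid=-2.50453 |R|=0.98654 →hi
  ...
  [-2.51279,-2.51261] ⇒ x*=-2.5127
So |R|<1 on (-2.5127, 0).

z∈(-2.5127,0).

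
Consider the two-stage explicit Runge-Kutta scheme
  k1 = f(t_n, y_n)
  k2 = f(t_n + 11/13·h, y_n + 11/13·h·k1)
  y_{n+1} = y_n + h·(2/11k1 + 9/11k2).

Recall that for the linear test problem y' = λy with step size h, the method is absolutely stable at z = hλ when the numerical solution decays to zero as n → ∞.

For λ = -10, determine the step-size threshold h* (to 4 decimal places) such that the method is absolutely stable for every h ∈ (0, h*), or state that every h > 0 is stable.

Set f=λy, z=hλ:
  k1=λy_n ⇒ h·k1=z·y_n;  k2=λ(1+11/13z)y_n ⇒ h·k2=z(1+11/13z)y_n
  y_{n+1}/y_n = 1 + 2/11z + 9/11z(1+11/13z) = 1 + z + 9/13z²
  ⇒ R(z) = 1 + z + 9/13z².

Boundary: |R(x)|=1, x<0.
x=-1.49: |R|=1.0470
R=1: x+9/13x²=0 ⇒ x=−13/9=-1.4444; min R=1−1/(4·9/13)=0.6389>−1
Confirm numerically:
  x=-1.418: |R|=0.97404 <1
  x=-1.168: |R|=0.77646 <1
  x=-1.047: |R|=0.71191 <1
  x=-0.773: |R|=0.64067 <1
  x=-1.928: |R|=1.64544 >1
  x=-1.886: |R|=1.57654 >1
Stable set (-1.4444, 0).

(-1.4444,0); λ=-10 ⇒ h* = (13/9)/10 = 0.1444.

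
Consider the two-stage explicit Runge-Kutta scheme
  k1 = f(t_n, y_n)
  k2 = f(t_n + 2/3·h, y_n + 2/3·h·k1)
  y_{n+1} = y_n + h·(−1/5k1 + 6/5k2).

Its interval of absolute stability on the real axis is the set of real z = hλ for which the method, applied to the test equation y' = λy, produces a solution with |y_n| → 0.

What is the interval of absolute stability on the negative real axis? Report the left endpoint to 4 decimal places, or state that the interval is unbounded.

z∈(-1.2500,0).

On y'=λy, z=hλ:
  k1=λy_n ⇒ h·k1=z·y_n;  k2=λ(1+2/3z)y_n ⇒ h·k2=z(1+2/3z)y_n
  y_{n+1}/y_n = 1 − 1/5z + 6/5z(1+2/3z) = 1 + z + 4/5z²
  Hence R(z) = 1 + z + 4/5z².

Boundary: |R(x)|=1, x<0.
x=-0.81: |R|=0.7149
R=1: x+4/5x²=0 ⇒ x=−5/4=-1.2500; min R=1−1/(4·4/5)=0.6875>−1
Confirm numerically:
  x=-1.162: |R|=0.91820 <1
  x=-1.058: |R|=0.83749 <1
  x=-1.043: |R|=0.82728 <1
  x=-0.704: |R|=0.69249 <1
  x=-1.606: |R|=1.45739 >1
  x=-1.376: |R|=1.13870 >1
Interval (-1.2500, 0).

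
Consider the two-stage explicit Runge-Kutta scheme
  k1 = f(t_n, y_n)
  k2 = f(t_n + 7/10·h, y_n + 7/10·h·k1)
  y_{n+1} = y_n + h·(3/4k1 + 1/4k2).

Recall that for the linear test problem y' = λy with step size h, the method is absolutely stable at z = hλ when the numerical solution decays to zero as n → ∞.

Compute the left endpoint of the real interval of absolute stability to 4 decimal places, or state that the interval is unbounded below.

Test eqn y'=λy, z=hλ:
  k1=λy_n ⇒ h·k1=z·y_n;  k2=λ(1+7/10z)y_n ⇒ h·k2=z(1+7/10z)y_n
  y_{n+1}/y_n = 1 + 3/4z + 1/4z(1+7/10z) = 1 + z + 7/40z²
  so R(z) = 1 + z + 7/40z².

Find x<0 with |R(x)|<1.
x=-0.49: |R|=0.5520
R=1: x+7/40x²=0 ⇒ x=−40/7=-5.7143; min R=1−1/(4·7/40)=-0.4286>−1
Confirm numerically:
  x=-5.540: |R|=0.83103 <1
  x=-4.880: |R|=0.28752 <1
  x=-4.615: |R|=0.11219 <1
  x=-3.952: |R|=0.21880 <1
  x=-6.304: |R|=1.65057 >1
  x=-6.144: |R|=1.46203 >1
Interval (-5.7143, 0).

z* = -5.7143.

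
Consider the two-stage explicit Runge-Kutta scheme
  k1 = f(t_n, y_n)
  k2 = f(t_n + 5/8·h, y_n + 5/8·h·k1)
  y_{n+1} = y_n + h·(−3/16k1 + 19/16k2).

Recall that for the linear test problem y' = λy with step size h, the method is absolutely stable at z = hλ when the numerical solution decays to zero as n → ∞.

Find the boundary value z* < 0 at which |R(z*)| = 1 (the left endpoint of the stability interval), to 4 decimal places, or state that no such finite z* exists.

z* = -1.3474.

Set f=λy, z=hλ:
  k1=λy_n ⇒ h·k1=z·y_n;  k2=λ(1+5/8z)y_n ⇒ h·k2=z(1+5/8z)y_n
  y_{n+1}/y_n = 1 − 3/16z + 19/16z(1+5/8z) = 1 + z + 95/128z²
  ⇒ R(z) = 1 + z + 95/128z².

Find x<0 with |R(x)|<1.
x=-1.63: |R|=1.3419
R=1: x+95/128x²=0 ⇒ x=−128/95=-1.3474; min R=1−1/(4·95/128)=0.6632>−1
Confirm numerically:
  x=-0.843: |R|=0.68443 <1
  x=-0.783: |R|=0.67203 <1
  x=-0.739: |R|=0.66632 <1
  x=-1.726: |R|=1.48503 >1
  x=-1.480: |R|=1.14569 >1
  x=-1.463: |R|=1.12556 >1
Interval (-1.3474, 0).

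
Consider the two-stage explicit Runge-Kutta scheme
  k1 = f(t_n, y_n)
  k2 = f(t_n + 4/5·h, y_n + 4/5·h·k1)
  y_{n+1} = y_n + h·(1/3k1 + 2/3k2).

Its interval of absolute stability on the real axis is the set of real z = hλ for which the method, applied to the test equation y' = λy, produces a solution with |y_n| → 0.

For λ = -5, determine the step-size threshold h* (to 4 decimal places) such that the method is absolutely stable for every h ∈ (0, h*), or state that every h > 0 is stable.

(-1.8750,0); λ=-5 ⇒ h* = (15/8)/5 = 0.3750.

Set f=λy, z=hλ:
  k1=λy_n ⇒ h·k1=z·y_n;  k2=λ(1+4/5z)y_n ⇒ h·k2=z(1+4/5z)y_n
  y_{n+1}/y_n = 1 + 1/3z + 2/3z(1+4/5z) = 1 + z + 8/15z²
  R(z) = 1 + z + 8/15z².

Find x<0 with |R(x)|<1.
x=-1.35: |R|=0.6220
R=1: x+8/15x²=0 ⇒ x=−15/8=-1.8750; min R=1−1/(4·8/15)=0.5312>−1
Confirm numerically:
  x=-1.649: |R|=0.80124 <1
  x=-1.455: |R|=0.67408 <1
  x=-1.295: |R|=0.59941 <1
  x=-2.384: |R|=1.64718 >1
  x=-1.967: |R|=1.09651 >1
Interval (-1.8750, 0).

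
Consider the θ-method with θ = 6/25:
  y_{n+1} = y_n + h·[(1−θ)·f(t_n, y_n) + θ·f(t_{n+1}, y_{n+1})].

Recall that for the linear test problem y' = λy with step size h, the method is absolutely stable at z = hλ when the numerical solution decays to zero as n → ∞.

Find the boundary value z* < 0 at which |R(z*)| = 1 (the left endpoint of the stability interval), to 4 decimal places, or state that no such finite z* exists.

left endpoint -3.8462.

Set f=λy, z=hλ:
  y_{n+1} = y_n + z·[19/25·y_n + 6/25·y_{n+1}] ⇒ (1 − 6/25z)y_{n+1} = (1 + 19/25z)y_n
  so R(z) = (1 + 19/25z)/(1 − 6/25z).

Find x<0 with |R(x)|<1.
x=-1.1: |R|=0.1297
R=−1: 1+19/25x = −1+6/25x ⇒ -13/25x=2 ⇒ x=2/(-13/25)=-3.8462
Confirm numerically:
  x=-2.157: |R|=0.42125 <1
  x=-1.928: |R|=0.31809 <1
  x=-1.791: |R|=0.25259 <1
  x=-4.125: |R|=1.07286 >1
  x=-3.977: |R|=1.03481 >1
  x=-3.976: |R|=1.03455 >1
So |R|<1 on (-3.8462, 0).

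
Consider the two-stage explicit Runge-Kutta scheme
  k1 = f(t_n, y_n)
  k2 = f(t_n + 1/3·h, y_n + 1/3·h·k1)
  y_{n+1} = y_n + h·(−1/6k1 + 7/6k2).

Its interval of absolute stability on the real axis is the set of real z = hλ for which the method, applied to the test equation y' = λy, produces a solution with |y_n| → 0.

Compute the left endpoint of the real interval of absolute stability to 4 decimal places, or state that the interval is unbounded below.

Test eqn y'=λy, z=hλ:
  k1=λy_n ⇒ h·k1=z·y_n;  k2=λ(1+1/3z)y_n ⇒ h·k2=z(1+1/3z)y_n
  y_{n+1}/y_n = 1 − 1/6z + 7/6z(1+1/3z) = 1 + z + 7/18z²
  so R(z) = 1 + z + 7/18z².

Solve |R(x)|<1 on ℝ⁻.
x=-1.53: |R|=0.3803
R=1: x+7/18x²=0 ⇒ x=−18/7=-2.5714; min R=1−1/(4·7/18)=0.3571>−1
Confirm numerically:
  x=-2.216: |R|=0.69370 <1
  x=-1.259: |R|=0.35742 <1
  x=-1.222: |R|=0.35872 <1
  x=-1.205: |R|=0.35968 <1
  x=-3.059: |R|=1.58002 >1
  x=-2.953: |R|=1.43819 >1
  x=-2.885: |R|=1.35181 >1
So |R|<1 on (-2.5714, 0).

left endpoint -2.5714.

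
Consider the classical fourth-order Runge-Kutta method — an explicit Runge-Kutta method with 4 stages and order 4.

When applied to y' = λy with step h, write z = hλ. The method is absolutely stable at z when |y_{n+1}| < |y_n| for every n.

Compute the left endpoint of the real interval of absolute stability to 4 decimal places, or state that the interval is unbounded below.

On y'=λy, z=hλ:
  order 4, 4-stage ⇒ R(z)=1+z+z^2/2+z^3/6+z^4/24
  (e.g. R(-1.2)=0.31840, |R|=0.31840)

Find x<0 with |R(x)|<1.
x=-1.2: |R|=0.3184
|R(-1.05)|=0.3590 |R(-0.96)|=0.3887 |R(-0.78)|=0.4605
Bisect:
  x_lo=-3.1884 |R|=1.7984  x_hi=-0.1920 |R|=0.8253
  mid=-1.69020 |R|=0.27348 →hi
  mid=-2.43930 |R|=0.59194 →hi
  mid=-2.81385 |R|=1.04391 →lo
  mid=-2.62658 |R|=0.78591 →hi
  mid=-2.72021 |R|=0.90623 →hi
  mid=-2.76703 |R|=0.97281 →hi
  mid=-2.79044 |R|=1.00779 →lo
  ...
  [-2.78532,-2.78514] ⇒ x*=-2.7853
Interval (-2.7853, 0).

left endpoint -2.7853.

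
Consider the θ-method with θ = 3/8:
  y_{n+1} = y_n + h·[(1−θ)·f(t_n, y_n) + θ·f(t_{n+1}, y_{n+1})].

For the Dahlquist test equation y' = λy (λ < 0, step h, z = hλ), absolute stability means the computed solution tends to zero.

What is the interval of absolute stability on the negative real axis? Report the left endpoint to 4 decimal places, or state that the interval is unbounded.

z∈(-8.0000,0).

With y'=λy (z=hλ):
  y_{n+1} = y_n + z·[5/8·y_n + 3/8·y_{n+1}] ⇒ (1 − 3/8z)y_{n+1} = (1 + 5/8z)y_n
  so R(z) = (1 + 5/8z)/(1 − 3/8z).

Need |R(x)|<1, x<0.
x=-1.8: |R|=0.0746
R=−1: 1+5/8x = −1+3/8x ⇒ -1/4x=2 ⇒ x=2/(-1/4)=-8.0000
Confirm numerically:
  x=-6.473: |R|=0.88862 <1
  x=-4.431: |R|=0.66477 <1
  x=-3.530: |R|=0.51910 <1
  x=-3.461: |R|=0.50617 <1
  x=-8.517: |R|=1.03082 >1
  x=-8.417: |R|=1.02508 >1
  x=-8.051: |R|=1.00317 >1
Stable set (-8.0000, 0).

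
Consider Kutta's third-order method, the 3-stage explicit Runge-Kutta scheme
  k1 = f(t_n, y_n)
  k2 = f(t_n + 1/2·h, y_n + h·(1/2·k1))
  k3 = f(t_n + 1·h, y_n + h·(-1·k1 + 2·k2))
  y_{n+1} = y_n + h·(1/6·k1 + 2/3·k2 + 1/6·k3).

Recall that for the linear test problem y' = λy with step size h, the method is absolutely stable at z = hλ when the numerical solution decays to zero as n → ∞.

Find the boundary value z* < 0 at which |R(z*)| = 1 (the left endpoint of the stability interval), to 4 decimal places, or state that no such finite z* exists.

z* = -2.5127.

With y'=λy (z=hλ):
  order 3, 3-stage ⇒ R(z)=1+z+z^2/2+z^3/6
  (e.g. R(-1.35)=0.15119, |R|=0.15119)

Boundary: |R(x)|=1, x<0.
x=-1.35: |R|=0.1512
|R(-2.45)|=0.8998 |R(-2.28)|=0.6562 |R(-0.9)|=0.3835
Bisect:
  x_lo=-3.1262 |R|=2.3317  x_hi=-0.0530 |R|=0.9484
  mid=-1.58960 |R|=0.00437 →hi
  mid=-2.35789 |R|=0.76291 →hi
  mid=-2.74204 |R|=1.41877 →lo
  mid=-2.54996 |R|=1.06225 →lo
  mid=-2.45393 |R|=0.90587 →hi
  mid=-2.50194 |R|=0.98233 →hi
  mid=-2.52595 |R|=1.02185 →lo
  mid=-2.51395 |R|=1.00198 →lo
  ...
  [-2.51282,-2.51264] ⇒ x*=-2.5127
Stable set (-2.5127, 0).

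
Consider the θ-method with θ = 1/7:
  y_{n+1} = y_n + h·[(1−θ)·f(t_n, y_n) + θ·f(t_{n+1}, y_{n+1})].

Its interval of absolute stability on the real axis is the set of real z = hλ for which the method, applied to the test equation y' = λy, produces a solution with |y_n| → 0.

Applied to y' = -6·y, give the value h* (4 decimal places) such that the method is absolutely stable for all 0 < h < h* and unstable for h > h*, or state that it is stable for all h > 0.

With y'=λy (z=hλ):
  y_{n+1} = y_n + z·[6/7·y_n + 1/7·y_{n+1}] ⇒ (1 − 1/7z)y_{n+1} = (1 + 6/7z)y_n
  so R(z) = (1 + 6/7z)/(1 − 1/7z).

Find x<0 with |R(x)|<1.
x=-1.28: |R|=0.0821
R=−1: 1+6/7x = −1+1/7x ⇒ -5/7x=2 ⇒ x=2/(-5/7)=-2.8000
Confirm numerically:
  x=-2.418: |R|=0.79720 <1
  x=-2.226: |R|=0.68892 <1
  x=-1.136: |R|=0.02262 <1
  x=-3.210: |R|=1.20078 >1
  x=-2.909: |R|=1.05500 >1
  x=-2.878: |R|=1.03948 >1
So |R|<1 on (-2.8000, 0).

(-2.8000,0); λ=-6 ⇒ h* = (14/5)/6 = 0.4667.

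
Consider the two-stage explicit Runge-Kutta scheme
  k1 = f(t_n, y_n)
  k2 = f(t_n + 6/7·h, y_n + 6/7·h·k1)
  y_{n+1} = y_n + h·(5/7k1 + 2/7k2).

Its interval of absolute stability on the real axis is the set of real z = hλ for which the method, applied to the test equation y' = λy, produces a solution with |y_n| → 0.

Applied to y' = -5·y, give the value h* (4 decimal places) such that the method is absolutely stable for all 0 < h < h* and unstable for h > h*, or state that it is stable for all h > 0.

(-4.0833,0); λ=-5 ⇒ h* = (49/12)/5 = 0.8167.

Test eqn y'=λy, z=hλ:
  k1=λy_n ⇒ h·k1=z·y_n;  k2=λ(1+6/7z)y_n ⇒ h·k2=z(1+6/7z)y_n
  y_{n+1}/y_n = 1 + 5/7z + 2/7z(1+6/7z) = 1 + z + 12/49z²
  R(z) = 1 + z + 12/49z².

Need |R(x)|<1, x<0.
x=-0.5: |R|=0.5612
R=1: x+12/49x²=0 ⇒ x=−49/12=-4.0833; min R=1−1/(4·12/49)=-0.0208>−1
Confirm numerically:
  x=-3.652: |R|=0.61423 <1
  x=-3.542: |R|=0.53043 <1
  x=-2.684: |R|=0.08021 <1
  x=-2.500: |R|=0.03061 <1
  x=-4.430: |R|=1.37610 >1
  x=-4.326: |R|=1.25709 >1
  x=-4.192: |R|=1.11156 >1
So |R|<1 on (-4.0833, 0).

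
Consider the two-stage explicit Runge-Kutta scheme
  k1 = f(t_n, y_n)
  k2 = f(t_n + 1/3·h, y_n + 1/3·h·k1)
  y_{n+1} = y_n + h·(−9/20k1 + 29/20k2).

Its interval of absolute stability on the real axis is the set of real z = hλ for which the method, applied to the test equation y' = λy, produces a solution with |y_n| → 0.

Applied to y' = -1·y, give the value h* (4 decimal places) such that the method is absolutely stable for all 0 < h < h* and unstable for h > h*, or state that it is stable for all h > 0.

On y'=λy, z=hλ:
  k1=λy_n ⇒ h·k1=z·y_n;  k2=λ(1+1/3z)y_n ⇒ h·k2=z(1+1/3z)y_n
  y_{n+1}/y_n = 1 − 9/20z + 29/20z(1+1/3z) = 1 + z + 29/60z²
  ⇒ R(z) = 1 + z + 29/60z².

Solve |R(x)|<1 on ℝ⁻.
x=-0.66: |R|=0.5505
R=1: x+29/60x²=0 ⇒ x=−60/29=-2.0690; min R=1−1/(4·29/60)=0.4828>−1
Confirm numerically:
  x=-1.658: |R|=0.67067 <1
  x=-1.420: |R|=0.55459 <1
  x=-1.324: |R|=0.52327 <1
  x=-2.669: |R|=1.77405 >1
  x=-2.536: |R|=1.57246 >1
  x=-2.318: |R|=1.27901 >1
Interval (-2.0690, 0).

(-2.0690,0); λ=-1 ⇒ h* = (60/29)/1 = 2.0690.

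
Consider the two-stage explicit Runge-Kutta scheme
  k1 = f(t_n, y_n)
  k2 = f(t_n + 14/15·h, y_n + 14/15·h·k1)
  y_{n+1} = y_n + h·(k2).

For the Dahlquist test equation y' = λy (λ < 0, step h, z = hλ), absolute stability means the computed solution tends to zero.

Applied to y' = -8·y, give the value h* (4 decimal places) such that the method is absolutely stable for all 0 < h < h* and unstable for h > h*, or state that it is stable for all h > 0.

(-1.0714,0); λ=-8 ⇒ h* = (15/14)/8 = 0.1339.

With y'=λy (z=hλ):
  k1=λy_n ⇒ h·k1=z·y_n;  k2=λ(1+14/15z)y_n ⇒ h·k2=z(1+14/15z)y_n
  y_{n+1}/y_n = 1 + z(1+14/15z) = 1 + z + 14/15z²
  R(z) = 1 + z + 14/15z².

Need |R(x)|<1, x<0.
x=-0.69: |R|=0.7544
R=1: x+14/15x²=0 ⇒ x=−15/14=-1.0714; min R=1−1/(4·14/15)=0.7321>−1
Confirm numerically:
  x=-0.951: |R|=0.89311 <1
  x=-0.750: |R|=0.77500 <1
  x=-0.609: |R|=0.73716 <1
  x=-1.567: |R|=1.72479 >1
  x=-1.343: |R|=1.34041 >1
So |R|<1 on (-1.0714, 0).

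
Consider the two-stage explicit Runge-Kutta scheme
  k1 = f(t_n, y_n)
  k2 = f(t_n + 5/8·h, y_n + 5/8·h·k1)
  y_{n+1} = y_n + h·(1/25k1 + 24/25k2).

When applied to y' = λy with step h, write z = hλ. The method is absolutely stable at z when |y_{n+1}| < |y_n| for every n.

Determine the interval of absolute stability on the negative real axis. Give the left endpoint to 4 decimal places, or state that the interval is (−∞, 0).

On y'=λy, z=hλ:
  k1=λy_n ⇒ h·k1=z·y_n;  k2=λ(1+5/8z)y_n ⇒ h·k2=z(1+5/8z)y_n
  y_{n+1}/y_n = 1 + 1/25z + 24/25z(1+5/8z) = 1 + z + 3/5z²
  R(z) = 1 + z + 3/5z².

Boundary: |R(x)|=1, x<0.
x=-1.69: |R|=1.0237
R=1: x+3/5x²=0 ⇒ x=−5/3=-1.6667; min R=1−1/(4·3/5)=0.5833>−1
Confirm numerically:
  x=-1.555: |R|=0.89581 <1
  x=-0.761: |R|=0.58647 <1
  x=-0.740: |R|=0.58856 <1
  x=-2.260: |R|=1.80456 >1
  x=-2.172: |R|=1.65855 >1
  x=-2.121: |R|=1.57818 >1
Stable set (-1.6667, 0).

(-1.6667, 0).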